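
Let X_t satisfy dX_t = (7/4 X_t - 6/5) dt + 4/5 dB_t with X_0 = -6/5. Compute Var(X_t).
Var(X_t) = 32*exp(7*t/2)/175 - 32/175

The variance V(t) = Var(X_t) satisfies V'(t) = 2 a V(t) + c^2 with V(0) = 0 (drift coefficient is linear in X, diffusion is constant). With a = 7/4, c = 4/5, the solution is
  V(t) = (c^2 / (2 a)) * (exp(2 a t) - 1)
       = ((4/5)^2 / (2*(7/4))) * (exp((7/2) t) - 1)
       = 32*exp(7*t/2)/175 - 32/175.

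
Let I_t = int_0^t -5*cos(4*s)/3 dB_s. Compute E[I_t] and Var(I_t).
E[I_t] = 0; Var(I_t) = 25*t/18 + 25*sin(4*t)*cos(4*t)/72

The Itô integral of a deterministic integrand f(s) has mean 0 because each increment f(s) * (B_{s+ds} - B_s) has mean 0. By the Itô isometry:
  Var( int_0^t f(s) dB_s ) = E[ (int_0^t f(s) dB_s)^2 ] = int_0^t f(s)^2 ds.
Here f(s) = -5*cos(4*s)/3, so f(s)^2 = 25*cos(4*s)^2/9. Integrate:
  int_0^t (25*cos(4*s)^2/9) ds = 25*t/18 + 25*sin(4*t)*cos(4*t)/72.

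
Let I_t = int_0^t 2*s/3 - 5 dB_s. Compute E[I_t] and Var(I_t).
E[I_t] = 0; Var(I_t) = t*(4*t^2 - 90*t + 675)/27

The Itô integral of a deterministic integrand f(s) has mean 0 because each increment f(s) * (B_{s+ds} - B_s) has mean 0. By the Itô isometry:
  Var( int_0^t f(s) dB_s ) = E[ (int_0^t f(s) dB_s)^2 ] = int_0^t f(s)^2 ds.
Here f(s) = 2*s/3 - 5, so f(s)^2 = (2*s - 15)^2/9. Integrate:
  int_0^t ((2*s - 15)^2/9) ds = t*(4*t^2 - 90*t + 675)/27.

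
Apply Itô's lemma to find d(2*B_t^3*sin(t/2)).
d(2*B_t^3*sin(t/2)) = (B_t*(B_t^2*cos(t/2) + 6*sin(t/2))) dt + (6*B_t^2*sin(t/2)) dB_t

Itô's formula for f(t, x): d f(t, B_t) = (f_t + (1/2) f_xx) dt + f_x dB_t. Compute partials of f(t, x) = 2*x^3*sin(t/2):
  f_t(t,x)  = x^3*cos(t/2)
  f_x(t,x)  = 6*x^2*sin(t/2)
  f_xx(t,x) = 12*x*sin(t/2)
Assemble drift = f_t + (1/2) f_xx = x*(x^2*cos(t/2) + 6*sin(t/2)) and diffusion = f_x = 6*x^2*sin(t/2). Substituting x = B_t:
  d(2*B_t^3*sin(t/2)) = (B_t*(B_t^2*cos(t/2) + 6*sin(t/2))) dt + (6*B_t^2*sin(t/2)) dB_t.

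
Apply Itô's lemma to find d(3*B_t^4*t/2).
d(3*B_t^4*t/2) = (3*B_t^2*(B_t^2 + 6*t)/2) dt + (6*B_t^3*t) dB_t

Itô's formula for f(t, x): d f(t, B_t) = (f_t + (1/2) f_xx) dt + f_x dB_t. Compute partials of f(t, x) = 3*t*x^4/2:
  f_t(t,x)  = 3*x^4/2
  f_x(t,x)  = 6*t*x^3
  f_xx(t,x) = 18*t*x^2
Assemble drift = f_t + (1/2) f_xx = 3*x^2*(6*t + x^2)/2 and diffusion = f_x = 6*t*x^3. Substituting x = B_t:
  d(3*B_t^4*t/2) = (3*B_t^2*(B_t^2 + 6*t)/2) dt + (6*B_t^3*t) dB_t.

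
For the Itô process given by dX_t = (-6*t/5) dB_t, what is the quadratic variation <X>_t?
<X>_t = 12*t^3/25

For an Itô process dX_t = a(t) dt + b(t) dB_t, the quadratic variation is <X>_t = int_0^t b(s)^2 ds (the drift term does not contribute). Here b(s) = -6*s/5, so
  b(s)^2 = 36*s^2/25.
Integrating from 0 to t:
  <X>_t = int_0^t (36*s^2/25) ds = 12*t^3/25.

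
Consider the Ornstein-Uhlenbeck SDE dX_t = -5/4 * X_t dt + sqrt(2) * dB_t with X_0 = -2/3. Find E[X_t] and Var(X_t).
E[X_t] = -2*exp(-5*t/4)/3; Var(X_t) = 4/5 - 4*exp(-5*t/2)/5

The OU SDE dX = -theta X dt + sigma dB admits the integrating factor exp(theta t): d(exp(theta t) X_t) = sigma exp(theta t) dB_t. Integrating from 0 to t:
  X_t = x_0 * exp(-theta t) + sigma * int_0^t exp(-theta (t-s)) dB_s.
The Itô integral has mean 0 and (by the Itô isometry) variance sigma^2 * int_0^t exp(-2 theta (t - s)) ds = sigma^2 * (1 - exp(-2 theta t)) / (2 theta).
With theta = 5/4, sigma = sqrt(2), x_0 = -2/3:
  E[X_t] = -2/3 * exp(-5/4 t) = -2*exp(-5*t/4)/3
  Var(X_t) = (sqrt(2))^2 * (1 - exp(-2*5/4 t)) / (2 * 5/4) = 4/5 - 4*exp(-5*t/2)/5.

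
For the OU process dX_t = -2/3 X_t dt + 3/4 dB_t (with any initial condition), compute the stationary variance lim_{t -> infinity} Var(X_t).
lim Var(X_t) = 27/64

The OU SDE dX = -theta X dt + sigma dB admits the integrating factor exp(theta t): d(exp(theta t) X_t) = sigma exp(theta t) dB_t. Integrating from 0 to t gives X_t = x_0 * exp(-theta t) + sigma * int_0^t exp(-theta (t-s)) dB_s for any initial x_0. The Itô integral has variance (by the Itô isometry) sigma^2 * int_0^t exp(-2 theta (t - s)) ds = sigma^2 * (1 - exp(-2 theta t)) / (2 theta), independent of x_0.
With theta = 2/3, sigma = 3/4:
  Var(X_t) = (3/4)^2 * (1 - exp(-2*2/3 t)) / (2 * 2/3) = 27/64 - 27*exp(-4*t/3)/64.
As t -> infinity, exp(-2*2/3 t) -> 0, so the stationary variance is sigma^2 / (2 theta) = 27/64.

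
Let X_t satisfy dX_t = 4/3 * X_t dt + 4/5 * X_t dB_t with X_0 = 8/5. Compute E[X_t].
E[X_t] = 8*exp(4*t/3)/5

For GBM dX = mu X dt + sigma X dB with X_0 = x_0, apply Itô to Y = log X: dY = (mu - sigma^2/2) dt + sigma dB, so Y_t = log(x_0) + (mu - sigma^2/2) t + sigma B_t and hence X_t = x_0 * exp((mu - sigma^2/2) t + sigma B_t).
With mu = 4/3, sigma = 4/5, x_0 = 8/5, this gives:
  X_t = 8/5 * exp((76/75) * t + (4/5) * B_t).
Since sigma*B_t ~ Normal(0, sigma^2 t), E[exp(sigma*B_t)] = exp(sigma^2 t / 2); so E[X_t] = x_0 * exp((mu - sigma^2/2) t) * exp(sigma^2 t / 2) = x_0 * exp(mu t) = 8*exp(4*t/3)/5.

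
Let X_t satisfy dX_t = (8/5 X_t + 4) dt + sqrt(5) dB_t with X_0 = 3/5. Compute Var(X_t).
Var(X_t) = 25*exp(16*t/5)/16 - 25/16

The variance V(t) = Var(X_t) satisfies V'(t) = 2 a V(t) + c^2 with V(0) = 0 (drift coefficient is linear in X, diffusion is constant). With a = 8/5, c = sqrt(5), the solution is
  V(t) = (c^2 / (2 a)) * (exp(2 a t) - 1)
       = (sqrt(5)^2 / (2*(8/5))) * (exp((16/5) t) - 1)
       = 25*exp(16*t/5)/16 - 25/16.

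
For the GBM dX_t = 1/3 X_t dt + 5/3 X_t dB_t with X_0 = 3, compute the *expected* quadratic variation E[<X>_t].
E[<X>_t] = 225*exp(31*t/9)/31 - 225/31

<X>_t = int_0^t ((5/3) * X_s)^2 ds. Taking expectation inside the integral: E[<X>_t] = (5/3)^2 * int_0^t E[X_s^2] ds. For GBM, E[X_s^2] = x_0^2 * exp((2 mu + sigma^2) s). Integrating:
  E[<X>_t] = (5/3)^2 * 3^2 * (exp((2*(1/3) + (5/3)^2) t) - 1) / (2*(1/3) + (5/3)^2)
           = (5/3)^2 * 3^2 * (exp((31/9) t) - 1) / (31/9) = 225*exp(31*t/9)/31 - 225/31.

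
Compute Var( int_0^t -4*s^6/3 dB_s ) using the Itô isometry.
Var = 16*t^13/117

The Itô integral of a deterministic integrand f(s) has mean 0 because each increment f(s) * (B_{s+ds} - B_s) has mean 0. By the Itô isometry:
  Var( int_0^t f(s) dB_s ) = E[ (int_0^t f(s) dB_s)^2 ] = int_0^t f(s)^2 ds.
Here f(s) = -4*s^6/3, so f(s)^2 = 16*s^12/9. Integrate:
  int_0^t (16*s^12/9) ds = 16*t^13/117.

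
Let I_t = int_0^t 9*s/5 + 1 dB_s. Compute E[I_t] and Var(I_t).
E[I_t] = 0; Var(I_t) = t*(27*t^2 + 45*t + 25)/25

The Itô integral of a deterministic integrand f(s) has mean 0 because each increment f(s) * (B_{s+ds} - B_s) has mean 0. By the Itô isometry:
  Var( int_0^t f(s) dB_s ) = E[ (int_0^t f(s) dB_s)^2 ] = int_0^t f(s)^2 ds.
Here f(s) = 9*s/5 + 1, so f(s)^2 = (9*s + 5)^2/25. Integrate:
  int_0^t ((9*s + 5)^2/25) ds = t*(27*t^2 + 45*t + 25)/25.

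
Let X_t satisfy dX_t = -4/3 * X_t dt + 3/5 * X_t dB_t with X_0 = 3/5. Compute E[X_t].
E[X_t] = 3*exp(-4*t/3)/5

For GBM dX = mu X dt + sigma X dB with X_0 = x_0, apply Itô to Y = log X: dY = (mu - sigma^2/2) dt + sigma dB, so Y_t = log(x_0) + (mu - sigma^2/2) t + sigma B_t and hence X_t = x_0 * exp((mu - sigma^2/2) t + sigma B_t).
With mu = -4/3, sigma = 3/5, x_0 = 3/5, this gives:
  X_t = 3/5 * exp((-227/150) * t + (3/5) * B_t).
Since sigma*B_t ~ Normal(0, sigma^2 t), E[exp(sigma*B_t)] = exp(sigma^2 t / 2); so E[X_t] = x_0 * exp((mu - sigma^2/2) t) * exp(sigma^2 t / 2) = x_0 * exp(mu t) = 3*exp(-4*t/3)/5.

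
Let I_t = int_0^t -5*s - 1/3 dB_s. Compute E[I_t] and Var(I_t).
E[I_t] = 0; Var(I_t) = t*(75*t^2 + 15*t + 1)/9

The Itô integral of a deterministic integrand f(s) has mean 0 because each increment f(s) * (B_{s+ds} - B_s) has mean 0. By the Itô isometry:
  Var( int_0^t f(s) dB_s ) = E[ (int_0^t f(s) dB_s)^2 ] = int_0^t f(s)^2 ds.
Here f(s) = -5*s - 1/3, so f(s)^2 = (15*s + 1)^2/9. Integrate:
  int_0^t ((15*s + 1)^2/9) ds = t*(75*t^2 + 15*t + 1)/9.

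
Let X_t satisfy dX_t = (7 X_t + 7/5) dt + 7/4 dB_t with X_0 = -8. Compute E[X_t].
E[X_t] = -39*exp(7*t)/5 - 1/5

Taking expectations and using E[dB_t] = 0, the mean m(t) = E[X_t] satisfies the ODE m'(t) = a m(t) + b with m(0) = x_0. With a = 7, b = 7/5, x_0 = -8, the solution is
  m(t) = x_0 * exp(a t) + (b/a) * (exp(a t) - 1)
       = (-8) * exp(7 t) + ((7/5)/7) * (exp(7 t) - 1)
       = -39*exp(7*t)/5 - 1/5.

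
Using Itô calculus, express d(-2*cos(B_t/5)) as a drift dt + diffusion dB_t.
d(-2*cos(B_t/5)) = (cos(B_t/5)/25) dt + (2*sin(B_t/5)/5) dB_t

Itô's formula for f(B_t) gives d f(B_t) = f'(B_t) dB_t + (1/2) f''(B_t) dt. Compute derivatives of f(x) = -2*cos(x/5):
  f'(x)  = 2*sin(x/5)/5
  f''(x) = 2*cos(x/5)/25
Substitute x = B_t and multiply the f'' term by 1/2:
  drift     = (1/2) * (2*cos(x/5)/25) evaluated at B_t = cos(B_t/5)/25
  diffusion = (2*sin(x/5)/5) evaluated at B_t = 2*sin(B_t/5)/5
Therefore d(-2*cos(B_t/5)) = (cos(B_t/5)/25) dt + (2*sin(B_t/5)/5) dB_t.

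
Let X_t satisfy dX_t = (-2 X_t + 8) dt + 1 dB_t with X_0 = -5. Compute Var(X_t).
Var(X_t) = 1/4 - exp(-4*t)/4

The variance V(t) = Var(X_t) satisfies V'(t) = 2 a V(t) + c^2 with V(0) = 0 (drift coefficient is linear in X, diffusion is constant). With a = -2, c = 1, the solution is
  V(t) = (c^2 / (2 a)) * (exp(2 a t) - 1)
       = (1^2 / (2*(-2))) * (exp((-4) t) - 1)
       = 1/4 - exp(-4*t)/4.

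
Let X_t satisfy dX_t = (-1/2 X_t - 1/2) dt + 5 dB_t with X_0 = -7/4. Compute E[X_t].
E[X_t] = -1 - 3*exp(-t/2)/4

Taking expectations and using E[dB_t] = 0, the mean m(t) = E[X_t] satisfies the ODE m'(t) = a m(t) + b with m(0) = x_0. With a = -1/2, b = -1/2, x_0 = -7/4, the solution is
  m(t) = x_0 * exp(a t) + (b/a) * (exp(a t) - 1)
       = (-7/4) * exp((-1/2) t) + ((-1/2)/(-1/2)) * (exp((-1/2) t) - 1)
       = -1 - 3*exp(-t/2)/4.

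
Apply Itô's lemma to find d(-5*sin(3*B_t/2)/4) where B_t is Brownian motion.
d(-5*sin(3*B_t/2)/4) = (45*sin(3*B_t/2)/32) dt + (-15*cos(3*B_t/2)/8) dB_t

Itô's formula for f(B_t) gives d f(B_t) = f'(B_t) dB_t + (1/2) f''(B_t) dt. Compute derivatives of f(x) = -5*sin(3*x/2)/4:
  f'(x)  = -15*cos(3*x/2)/8
  f''(x) = 45*sin(3*x/2)/16
Substitute x = B_t and multiply the f'' term by 1/2:
  drift     = (1/2) * (45*sin(3*x/2)/16) evaluated at B_t = 45*sin(3*B_t/2)/32
  diffusion = (-15*cos(3*x/2)/8) evaluated at B_t = -15*cos(3*B_t/2)/8
Therefore d(-5*sin(3*B_t/2)/4) = (45*sin(3*B_t/2)/32) dt + (-15*cos(3*B_t/2)/8) dB_t.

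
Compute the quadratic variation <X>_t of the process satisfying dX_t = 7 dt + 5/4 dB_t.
<X>_t = 25*t/16

For an Itô process dX_t = a(t) dt + b(t) dB_t, the quadratic variation is <X>_t = int_0^t b(s)^2 ds (the drift term does not contribute). Here b(s) = 5/4, so
  b(s)^2 = 25/16.
Integrating from 0 to t:
  <X>_t = int_0^t (25/16) ds = 25*t/16.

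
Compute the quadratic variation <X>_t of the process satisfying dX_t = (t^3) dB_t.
<X>_t = t^7/7

For an Itô process dX_t = a(t) dt + b(t) dB_t, the quadratic variation is <X>_t = int_0^t b(s)^2 ds (the drift term does not contribute). Here b(s) = s^3, so
  b(s)^2 = s^6.
Integrating from 0 to t:
  <X>_t = int_0^t (s^6) ds = t^7/7.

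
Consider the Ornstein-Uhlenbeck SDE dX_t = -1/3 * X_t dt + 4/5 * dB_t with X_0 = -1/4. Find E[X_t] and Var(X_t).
E[X_t] = -exp(-t/3)/4; Var(X_t) = 24/25 - 24*exp(-2*t/3)/25

The OU SDE dX = -theta X dt + sigma dB admits the integrating factor exp(theta t): d(exp(theta t) X_t) = sigma exp(theta t) dB_t. Integrating from 0 to t:
  X_t = x_0 * exp(-theta t) + sigma * int_0^t exp(-theta (t-s)) dB_s.
The Itô integral has mean 0 and (by the Itô isometry) variance sigma^2 * int_0^t exp(-2 theta (t - s)) ds = sigma^2 * (1 - exp(-2 theta t)) / (2 theta).
With theta = 1/3, sigma = 4/5, x_0 = -1/4:
  E[X_t] = -1/4 * exp(-1/3 t) = -exp(-t/3)/4
  Var(X_t) = (4/5)^2 * (1 - exp(-2*1/3 t)) / (2 * 1/3) = 24/25 - 24*exp(-2*t/3)/25.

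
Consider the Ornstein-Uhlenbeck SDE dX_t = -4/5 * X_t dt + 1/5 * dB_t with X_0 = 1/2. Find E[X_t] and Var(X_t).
E[X_t] = exp(-4*t/5)/2; Var(X_t) = 1/40 - exp(-8*t/5)/40

The OU SDE dX = -theta X dt + sigma dB admits the integrating factor exp(theta t): d(exp(theta t) X_t) = sigma exp(theta t) dB_t. Integrating from 0 to t:
  X_t = x_0 * exp(-theta t) + sigma * int_0^t exp(-theta (t-s)) dB_s.
The Itô integral has mean 0 and (by the Itô isometry) variance sigma^2 * int_0^t exp(-2 theta (t - s)) ds = sigma^2 * (1 - exp(-2 theta t)) / (2 theta).
With theta = 4/5, sigma = 1/5, x_0 = 1/2:
  E[X_t] = 1/2 * exp(-4/5 t) = exp(-4*t/5)/2
  Var(X_t) = (1/5)^2 * (1 - exp(-2*4/5 t)) / (2 * 4/5) = 1/40 - exp(-8*t/5)/40.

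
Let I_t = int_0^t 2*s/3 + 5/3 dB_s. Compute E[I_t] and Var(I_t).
E[I_t] = 0; Var(I_t) = t*(4*t^2 + 30*t + 75)/27

The Itô integral of a deterministic integrand f(s) has mean 0 because each increment f(s) * (B_{s+ds} - B_s) has mean 0. By the Itô isometry:
  Var( int_0^t f(s) dB_s ) = E[ (int_0^t f(s) dB_s)^2 ] = int_0^t f(s)^2 ds.
Here f(s) = 2*s/3 + 5/3, so f(s)^2 = (2*s + 5)^2/9. Integrate:
  int_0^t ((2*s + 5)^2/9) ds = t*(4*t^2 + 30*t + 75)/27.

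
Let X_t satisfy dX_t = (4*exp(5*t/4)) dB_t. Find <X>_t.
<X>_t = 32*exp(5*t/2)/5 - 32/5

For an Itô process dX_t = a(t) dt + b(t) dB_t, the quadratic variation is <X>_t = int_0^t b(s)^2 ds (the drift term does not contribute). Here b(s) = 4*exp(5*s/4), so
  b(s)^2 = 16*exp(5*s/2).
Integrating from 0 to t:
  <X>_t = int_0^t (16*exp(5*s/2)) ds = 32*exp(5*t/2)/5 - 32/5.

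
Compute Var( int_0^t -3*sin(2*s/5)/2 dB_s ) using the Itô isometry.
Var = 9*t/8 - 45*sin(4*t/5)/32

The Itô integral of a deterministic integrand f(s) has mean 0 because each increment f(s) * (B_{s+ds} - B_s) has mean 0. By the Itô isometry:
  Var( int_0^t f(s) dB_s ) = E[ (int_0^t f(s) dB_s)^2 ] = int_0^t f(s)^2 ds.
Here f(s) = -3*sin(2*s/5)/2, so f(s)^2 = 9*sin(2*s/5)^2/4. Integrate:
  int_0^t (9*sin(2*s/5)^2/4) ds = 9*t/8 - 45*sin(4*t/5)/32.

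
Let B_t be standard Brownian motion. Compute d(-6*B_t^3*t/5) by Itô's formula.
d(-6*B_t^3*t/5) = (6*B_t*(-B_t^2 - 3*t)/5) dt + (-18*B_t^2*t/5) dB_t

Itô's formula for f(t, x): d f(t, B_t) = (f_t + (1/2) f_xx) dt + f_x dB_t. Compute partials of f(t, x) = -6*t*x^3/5:
  f_t(t,x)  = -6*x^3/5
  f_x(t,x)  = -18*t*x^2/5
  f_xx(t,x) = -36*t*x/5
Assemble drift = f_t + (1/2) f_xx = 6*x*(-3*t - x^2)/5 and diffusion = f_x = -18*t*x^2/5. Substituting x = B_t:
  d(-6*B_t^3*t/5) = (6*B_t*(-B_t^2 - 3*t)/5) dt + (-18*B_t^2*t/5) dB_t.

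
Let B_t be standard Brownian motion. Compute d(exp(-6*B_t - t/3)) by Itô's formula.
d(exp(-6*B_t - t/3)) = (53*exp(-6*B_t - t/3)/3) dt + (-6*exp(-6*B_t - t/3)) dB_t

Itô's formula for f(t, x): d f(t, B_t) = (f_t + (1/2) f_xx) dt + f_x dB_t. Compute partials of f(t, x) = exp(-t/3 - 6*x):
  f_t(t,x)  = -exp(-t/3 - 6*x)/3
  f_x(t,x)  = -6*exp(-t/3 - 6*x)
  f_xx(t,x) = 36*exp(-t/3 - 6*x)
Assemble drift = f_t + (1/2) f_xx = 53*exp(-t/3 - 6*x)/3 and diffusion = f_x = -6*exp(-t/3 - 6*x). Substituting x = B_t:
  d(exp(-6*B_t - t/3)) = (53*exp(-6*B_t - t/3)/3) dt + (-6*exp(-6*B_t - t/3)) dB_t.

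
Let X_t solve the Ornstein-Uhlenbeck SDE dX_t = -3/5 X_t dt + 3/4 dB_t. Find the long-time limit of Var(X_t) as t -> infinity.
lim Var(X_t) = 15/32

The OU SDE dX = -theta X dt + sigma dB admits the integrating factor exp(theta t): d(exp(theta t) X_t) = sigma exp(theta t) dB_t. Integrating from 0 to t gives X_t = x_0 * exp(-theta t) + sigma * int_0^t exp(-theta (t-s)) dB_s for any initial x_0. The Itô integral has variance (by the Itô isometry) sigma^2 * int_0^t exp(-2 theta (t - s)) ds = sigma^2 * (1 - exp(-2 theta t)) / (2 theta), independent of x_0.
With theta = 3/5, sigma = 3/4:
  Var(X_t) = (3/4)^2 * (1 - exp(-2*3/5 t)) / (2 * 3/5) = 15/32 - 15*exp(-6*t/5)/32.
As t -> infinity, exp(-2*3/5 t) -> 0, so the stationary variance is sigma^2 / (2 theta) = 15/32.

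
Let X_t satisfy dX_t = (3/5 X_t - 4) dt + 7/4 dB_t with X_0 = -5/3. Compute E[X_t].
E[X_t] = 20/3 - 25*exp(3*t/5)/3

Taking expectations and using E[dB_t] = 0, the mean m(t) = E[X_t] satisfies the ODE m'(t) = a m(t) + b with m(0) = x_0. With a = 3/5, b = -4, x_0 = -5/3, the solution is
  m(t) = x_0 * exp(a t) + (b/a) * (exp(a t) - 1)
       = (-5/3) * exp((3/5) t) + ((-4)/(3/5)) * (exp((3/5) t) - 1)
       = 20/3 - 25*exp(3*t/5)/3.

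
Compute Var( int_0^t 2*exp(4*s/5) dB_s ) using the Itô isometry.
Var = 5*exp(8*t/5)/2 - 5/2

The Itô integral of a deterministic integrand f(s) has mean 0 because each increment f(s) * (B_{s+ds} - B_s) has mean 0. By the Itô isometry:
  Var( int_0^t f(s) dB_s ) = E[ (int_0^t f(s) dB_s)^2 ] = int_0^t f(s)^2 ds.
Here f(s) = 2*exp(4*s/5), so f(s)^2 = 4*exp(8*s/5). Integrate:
  int_0^t (4*exp(8*s/5)) ds = 5*exp(8*t/5)/2 - 5/2.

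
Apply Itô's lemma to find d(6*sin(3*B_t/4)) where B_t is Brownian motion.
d(6*sin(3*B_t/4)) = (-27*sin(3*B_t/4)/16) dt + (9*cos(3*B_t/4)/2) dB_t

Itô's formula for f(B_t) gives d f(B_t) = f'(B_t) dB_t + (1/2) f''(B_t) dt. Compute derivatives of f(x) = 6*sin(3*x/4):
  f'(x)  = 9*cos(3*x/4)/2
  f''(x) = -27*sin(3*x/4)/8
Substitute x = B_t and multiply the f'' term by 1/2:
  drift     = (1/2) * (-27*sin(3*x/4)/8) evaluated at B_t = -27*sin(3*B_t/4)/16
  diffusion = (9*cos(3*x/4)/2) evaluated at B_t = 9*cos(3*B_t/4)/2
Therefore d(6*sin(3*B_t/4)) = (-27*sin(3*B_t/4)/16) dt + (9*cos(3*B_t/4)/2) dB_t.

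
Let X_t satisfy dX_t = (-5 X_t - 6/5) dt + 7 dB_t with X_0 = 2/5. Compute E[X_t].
E[X_t] = -6/25 + 16*exp(-5*t)/25

Taking expectations and using E[dB_t] = 0, the mean m(t) = E[X_t] satisfies the ODE m'(t) = a m(t) + b with m(0) = x_0. With a = -5, b = -6/5, x_0 = 2/5, the solution is
  m(t) = x_0 * exp(a t) + (b/a) * (exp(a t) - 1)
       = (2/5) * exp((-5) t) + ((-6/5)/(-5)) * (exp((-5) t) - 1)
       = -6/25 + 16*exp(-5*t)/25.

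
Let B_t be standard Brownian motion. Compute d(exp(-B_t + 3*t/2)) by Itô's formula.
d(exp(-B_t + 3*t/2)) = (2*exp(-B_t + 3*t/2)) dt + (-exp(-B_t + 3*t/2)) dB_t

Itô's formula for f(t, x): d f(t, B_t) = (f_t + (1/2) f_xx) dt + f_x dB_t. Compute partials of f(t, x) = exp(3*t/2 - x):
  f_t(t,x)  = 3*exp(3*t/2 - x)/2
  f_x(t,x)  = -exp(3*t/2 - x)
  f_xx(t,x) = exp(3*t/2 - x)
Assemble drift = f_t + (1/2) f_xx = 2*exp(3*t/2 - x) and diffusion = f_x = -exp(3*t/2 - x). Substituting x = B_t:
  d(exp(-B_t + 3*t/2)) = (2*exp(-B_t + 3*t/2)) dt + (-exp(-B_t + 3*t/2)) dB_t.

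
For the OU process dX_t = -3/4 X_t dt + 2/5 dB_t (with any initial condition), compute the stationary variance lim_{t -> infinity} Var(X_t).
lim Var(X_t) = 8/75

The OU SDE dX = -theta X dt + sigma dB admits the integrating factor exp(theta t): d(exp(theta t) X_t) = sigma exp(theta t) dB_t. Integrating from 0 to t gives X_t = x_0 * exp(-theta t) + sigma * int_0^t exp(-theta (t-s)) dB_s for any initial x_0. The Itô integral has variance (by the Itô isometry) sigma^2 * int_0^t exp(-2 theta (t - s)) ds = sigma^2 * (1 - exp(-2 theta t)) / (2 theta), independent of x_0.
With theta = 3/4, sigma = 2/5:
  Var(X_t) = (2/5)^2 * (1 - exp(-2*3/4 t)) / (2 * 3/4) = 8/75 - 8*exp(-3*t/2)/75.
As t -> infinity, exp(-2*3/4 t) -> 0, so the stationary variance is sigma^2 / (2 theta) = 8/75.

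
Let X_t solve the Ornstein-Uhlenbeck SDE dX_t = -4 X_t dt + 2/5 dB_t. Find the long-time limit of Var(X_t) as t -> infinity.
lim Var(X_t) = 1/50

The OU SDE dX = -theta X dt + sigma dB admits the integrating factor exp(theta t): d(exp(theta t) X_t) = sigma exp(theta t) dB_t. Integrating from 0 to t gives X_t = x_0 * exp(-theta t) + sigma * int_0^t exp(-theta (t-s)) dB_s for any initial x_0. The Itô integral has variance (by the Itô isometry) sigma^2 * int_0^t exp(-2 theta (t - s)) ds = sigma^2 * (1 - exp(-2 theta t)) / (2 theta), independent of x_0.
With theta = 4, sigma = 2/5:
  Var(X_t) = (2/5)^2 * (1 - exp(-2*4 t)) / (2 * 4) = 1/50 - exp(-8*t)/50.
As t -> infinity, exp(-2*4 t) -> 0, so the stationary variance is sigma^2 / (2 theta) = 1/50.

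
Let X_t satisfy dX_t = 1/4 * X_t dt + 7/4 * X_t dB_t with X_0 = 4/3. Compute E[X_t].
E[X_t] = 4*exp(t/4)/3

For GBM dX = mu X dt + sigma X dB with X_0 = x_0, apply Itô to Y = log X: dY = (mu - sigma^2/2) dt + sigma dB, so Y_t = log(x_0) + (mu - sigma^2/2) t + sigma B_t and hence X_t = x_0 * exp((mu - sigma^2/2) t + sigma B_t).
With mu = 1/4, sigma = 7/4, x_0 = 4/3, this gives:
  X_t = 4/3 * exp((-41/32) * t + (7/4) * B_t).
Since sigma*B_t ~ Normal(0, sigma^2 t), E[exp(sigma*B_t)] = exp(sigma^2 t / 2); so E[X_t] = x_0 * exp((mu - sigma^2/2) t) * exp(sigma^2 t / 2) = x_0 * exp(mu t) = 4*exp(t/4)/3.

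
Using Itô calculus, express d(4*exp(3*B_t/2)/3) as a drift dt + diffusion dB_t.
d(4*exp(3*B_t/2)/3) = (3*exp(3*B_t/2)/2) dt + (2*exp(3*B_t/2)) dB_t

Itô's formula for f(B_t) gives d f(B_t) = f'(B_t) dB_t + (1/2) f''(B_t) dt. Compute derivatives of f(x) = 4*exp(3*x/2)/3:
  f'(x)  = 2*exp(3*x/2)
  f''(x) = 3*exp(3*x/2)
Substitute x = B_t and multiply the f'' term by 1/2:
  drift     = (1/2) * (3*exp(3*x/2)) evaluated at B_t = 3*exp(3*B_t/2)/2
  diffusion = (2*exp(3*x/2)) evaluated at B_t = 2*exp(3*B_t/2)
Therefore d(4*exp(3*B_t/2)/3) = (3*exp(3*B_t/2)/2) dt + (2*exp(3*B_t/2)) dB_t.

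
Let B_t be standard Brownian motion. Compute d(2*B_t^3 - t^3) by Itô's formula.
d(2*B_t^3 - t^3) = (6*B_t - 3*t^2) dt + (6*B_t^2) dB_t

Itô's formula for f(t, x): d f(t, B_t) = (f_t + (1/2) f_xx) dt + f_x dB_t. Compute partials of f(t, x) = -t^3 + 2*x^3:
  f_t(t,x)  = -3*t^2
  f_x(t,x)  = 6*x^2
  f_xx(t,x) = 12*x
Assemble drift = f_t + (1/2) f_xx = -3*t^2 + 6*x and diffusion = f_x = 6*x^2. Substituting x = B_t:
  d(2*B_t^3 - t^3) = (6*B_t - 3*t^2) dt + (6*B_t^2) dB_t.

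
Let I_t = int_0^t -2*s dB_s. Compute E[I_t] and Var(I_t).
E[I_t] = 0; Var(I_t) = 4*t^3/3

The Itô integral of a deterministic integrand f(s) has mean 0 because each increment f(s) * (B_{s+ds} - B_s) has mean 0. By the Itô isometry:
  Var( int_0^t f(s) dB_s ) = E[ (int_0^t f(s) dB_s)^2 ] = int_0^t f(s)^2 ds.
Here f(s) = -2*s, so f(s)^2 = 4*s^2. Integrate:
  int_0^t (4*s^2) ds = 4*t^3/3.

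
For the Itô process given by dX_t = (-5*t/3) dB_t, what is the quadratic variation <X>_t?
<X>_t = 25*t^3/27

For an Itô process dX_t = a(t) dt + b(t) dB_t, the quadratic variation is <X>_t = int_0^t b(s)^2 ds (the drift term does not contribute). Here b(s) = -5*s/3, so
  b(s)^2 = 25*s^2/9.
Integrating from 0 to t:
  <X>_t = int_0^t (25*s^2/9) ds = 25*t^3/27.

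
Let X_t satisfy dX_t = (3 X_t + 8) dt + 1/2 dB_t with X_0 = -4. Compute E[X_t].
E[X_t] = -4*exp(3*t)/3 - 8/3

Taking expectations and using E[dB_t] = 0, the mean m(t) = E[X_t] satisfies the ODE m'(t) = a m(t) + b with m(0) = x_0. With a = 3, b = 8, x_0 = -4, the solution is
  m(t) = x_0 * exp(a t) + (b/a) * (exp(a t) - 1)
       = (-4) * exp(3 t) + (8/3) * (exp(3 t) - 1)
       = -4*exp(3*t)/3 - 8/3.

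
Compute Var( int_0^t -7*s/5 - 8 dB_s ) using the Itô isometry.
Var = t*(49*t^2 + 840*t + 4800)/75

The Itô integral of a deterministic integrand f(s) has mean 0 because each increment f(s) * (B_{s+ds} - B_s) has mean 0. By the Itô isometry:
  Var( int_0^t f(s) dB_s ) = E[ (int_0^t f(s) dB_s)^2 ] = int_0^t f(s)^2 ds.
Here f(s) = -7*s/5 - 8, so f(s)^2 = (7*s + 40)^2/25. Integrate:
  int_0^t ((7*s + 40)^2/25) ds = t*(49*t^2 + 840*t + 4800)/75.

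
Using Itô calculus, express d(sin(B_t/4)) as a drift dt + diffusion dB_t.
d(sin(B_t/4)) = (-sin(B_t/4)/32) dt + (cos(B_t/4)/4) dB_t

Itô's formula for f(B_t) gives d f(B_t) = f'(B_t) dB_t + (1/2) f''(B_t) dt. Compute derivatives of f(x) = sin(x/4):
  f'(x)  = cos(x/4)/4
  f''(x) = -sin(x/4)/16
Substitute x = B_t and multiply the f'' term by 1/2:
  drift     = (1/2) * (-sin(x/4)/16) evaluated at B_t = -sin(B_t/4)/32
  diffusion = (cos(x/4)/4) evaluated at B_t = cos(B_t/4)/4
Therefore d(sin(B_t/4)) = (-sin(B_t/4)/32) dt + (cos(B_t/4)/4) dB_t.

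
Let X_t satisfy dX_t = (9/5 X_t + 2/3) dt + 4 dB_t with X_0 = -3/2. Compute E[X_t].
E[X_t] = -61*exp(9*t/5)/54 - 10/27

Taking expectations and using E[dB_t] = 0, the mean m(t) = E[X_t] satisfies the ODE m'(t) = a m(t) + b with m(0) = x_0. With a = 9/5, b = 2/3, x_0 = -3/2, the solution is
  m(t) = x_0 * exp(a t) + (b/a) * (exp(a t) - 1)
       = (-3/2) * exp((9/5) t) + ((2/3)/(9/5)) * (exp((9/5) t) - 1)
       = -61*exp(9*t/5)/54 - 10/27.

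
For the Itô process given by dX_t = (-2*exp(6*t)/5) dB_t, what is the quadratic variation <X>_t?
<X>_t = exp(12*t)/75 - 1/75

For an Itô process dX_t = a(t) dt + b(t) dB_t, the quadratic variation is <X>_t = int_0^t b(s)^2 ds (the drift term does not contribute). Here b(s) = -2*exp(6*s)/5, so
  b(s)^2 = 4*exp(12*s)/25.
Integrating from 0 to t:
  <X>_t = int_0^t (4*exp(12*s)/25) ds = exp(12*t)/75 - 1/75.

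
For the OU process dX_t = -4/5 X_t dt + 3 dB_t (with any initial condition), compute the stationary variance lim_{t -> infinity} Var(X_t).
lim Var(X_t) = 45/8

The OU SDE dX = -theta X dt + sigma dB admits the integrating factor exp(theta t): d(exp(theta t) X_t) = sigma exp(theta t) dB_t. Integrating from 0 to t gives X_t = x_0 * exp(-theta t) + sigma * int_0^t exp(-theta (t-s)) dB_s for any initial x_0. The Itô integral has variance (by the Itô isometry) sigma^2 * int_0^t exp(-2 theta (t - s)) ds = sigma^2 * (1 - exp(-2 theta t)) / (2 theta), independent of x_0.
With theta = 4/5, sigma = 3:
  Var(X_t) = (3)^2 * (1 - exp(-2*4/5 t)) / (2 * 4/5) = 45/8 - 45*exp(-8*t/5)/8.
As t -> infinity, exp(-2*4/5 t) -> 0, so the stationary variance is sigma^2 / (2 theta) = 45/8.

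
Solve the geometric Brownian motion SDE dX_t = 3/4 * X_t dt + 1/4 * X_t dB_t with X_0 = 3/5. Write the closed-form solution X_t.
X_t = 3/5 * exp((23/32) * t + (1/4) * B_t)

For GBM dX = mu X dt + sigma X dB with X_0 = x_0, apply Itô to Y = log X: dY = (mu - sigma^2/2) dt + sigma dB, so Y_t = log(x_0) + (mu - sigma^2/2) t + sigma B_t and hence X_t = x_0 * exp((mu - sigma^2/2) t + sigma B_t).
With mu = 3/4, sigma = 1/4, x_0 = 3/5, this gives:
  X_t = 3/5 * exp((23/32) * t + (1/4) * B_t).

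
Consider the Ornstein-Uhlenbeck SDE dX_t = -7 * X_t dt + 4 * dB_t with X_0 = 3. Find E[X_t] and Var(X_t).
E[X_t] = 3*exp(-7*t); Var(X_t) = 8/7 - 8*exp(-14*t)/7

The OU SDE dX = -theta X dt + sigma dB admits the integrating factor exp(theta t): d(exp(theta t) X_t) = sigma exp(theta t) dB_t. Integrating from 0 to t:
  X_t = x_0 * exp(-theta t) + sigma * int_0^t exp(-theta (t-s)) dB_s.
The Itô integral has mean 0 and (by the Itô isometry) variance sigma^2 * int_0^t exp(-2 theta (t - s)) ds = sigma^2 * (1 - exp(-2 theta t)) / (2 theta).
With theta = 7, sigma = 4, x_0 = 3:
  E[X_t] = 3 * exp(-7 t) = 3*exp(-7*t)
  Var(X_t) = (4)^2 * (1 - exp(-2*7 t)) / (2 * 7) = 8/7 - 8*exp(-14*t)/7.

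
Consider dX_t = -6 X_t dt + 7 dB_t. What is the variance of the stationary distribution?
lim Var(X_t) = 49/12

The OU SDE dX = -theta X dt + sigma dB admits the integrating factor exp(theta t): d(exp(theta t) X_t) = sigma exp(theta t) dB_t. Integrating from 0 to t gives X_t = x_0 * exp(-theta t) + sigma * int_0^t exp(-theta (t-s)) dB_s for any initial x_0. The Itô integral has variance (by the Itô isometry) sigma^2 * int_0^t exp(-2 theta (t - s)) ds = sigma^2 * (1 - exp(-2 theta t)) / (2 theta), independent of x_0.
With theta = 6, sigma = 7:
  Var(X_t) = (7)^2 * (1 - exp(-2*6 t)) / (2 * 6) = 49/12 - 49*exp(-12*t)/12.
As t -> infinity, exp(-2*6 t) -> 0, so the stationary variance is sigma^2 / (2 theta) = 49/12.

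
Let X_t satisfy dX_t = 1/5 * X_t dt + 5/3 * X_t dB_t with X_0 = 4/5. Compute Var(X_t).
Var(X_t) = 16*(exp(25*t/9) - 1)*exp(2*t/5)/25

For GBM dX = mu X dt + sigma X dB with X_0 = x_0, apply Itô to Y = log X: dY = (mu - sigma^2/2) dt + sigma dB, so Y_t = log(x_0) + (mu - sigma^2/2) t + sigma B_t and hence X_t = x_0 * exp((mu - sigma^2/2) t + sigma B_t).
With mu = 1/5, sigma = 5/3, x_0 = 4/5, this gives:
  X_t = 4/5 * exp((-107/90) * t + (5/3) * B_t).
Since sigma*B_t ~ Normal(0, sigma^2 t), E[exp(sigma*B_t)] = exp(sigma^2 t / 2); so E[X_t] = x_0 * exp((mu - sigma^2/2) t) * exp(sigma^2 t / 2) = x_0 * exp(mu t) = 4*exp(t/5)/5.
Var(X_t) = E[X_t^2] - (E[X_t])^2 = x_0^2 * exp(2 mu t) * (exp(sigma^2 t) - 1) = 16*(exp(25*t/9) - 1)*exp(2*t/5)/25.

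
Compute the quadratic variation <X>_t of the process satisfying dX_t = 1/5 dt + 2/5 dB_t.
<X>_t = 4*t/25

For an Itô process dX_t = a(t) dt + b(t) dB_t, the quadratic variation is <X>_t = int_0^t b(s)^2 ds (the drift term does not contribute). Here b(s) = 2/5, so
  b(s)^2 = 4/25.
Integrating from 0 to t:
  <X>_t = int_0^t (4/25) ds = 4*t/25.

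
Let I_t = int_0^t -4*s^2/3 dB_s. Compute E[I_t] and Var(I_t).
E[I_t] = 0; Var(I_t) = 16*t^5/45

The Itô integral of a deterministic integrand f(s) has mean 0 because each increment f(s) * (B_{s+ds} - B_s) has mean 0. By the Itô isometry:
  Var( int_0^t f(s) dB_s ) = E[ (int_0^t f(s) dB_s)^2 ] = int_0^t f(s)^2 ds.
Here f(s) = -4*s^2/3, so f(s)^2 = 16*s^4/9. Integrate:
  int_0^t (16*s^4/9) ds = 16*t^5/45.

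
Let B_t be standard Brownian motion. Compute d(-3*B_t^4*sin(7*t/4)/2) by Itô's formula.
d(-3*B_t^4*sin(7*t/4)/2) = (B_t^2*(-21*B_t^2*cos(7*t/4)/8 - 9*sin(7*t/4))) dt + (-6*B_t^3*sin(7*t/4)) dB_t

Itô's formula for f(t, x): d f(t, B_t) = (f_t + (1/2) f_xx) dt + f_x dB_t. Compute partials of f(t, x) = -3*x^4*sin(7*t/4)/2:
  f_t(t,x)  = -21*x^4*cos(7*t/4)/8
  f_x(t,x)  = -6*x^3*sin(7*t/4)
  f_xx(t,x) = -18*x^2*sin(7*t/4)
Assemble drift = f_t + (1/2) f_xx = x^2*(-21*x^2*cos(7*t/4)/8 - 9*sin(7*t/4)) and diffusion = f_x = -6*x^3*sin(7*t/4). Substituting x = B_t:
  d(-3*B_t^4*sin(7*t/4)/2) = (B_t^2*(-21*B_t^2*cos(7*t/4)/8 - 9*sin(7*t/4))) dt + (-6*B_t^3*sin(7*t/4)) dB_t.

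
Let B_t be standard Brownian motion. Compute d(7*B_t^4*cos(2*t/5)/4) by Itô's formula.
d(7*B_t^4*cos(2*t/5)/4) = (7*B_t^2*(-B_t^2*sin(2*t/5) + 15*cos(2*t/5))/10) dt + (7*B_t^3*cos(2*t/5)) dB_t

Itô's formula for f(t, x): d f(t, B_t) = (f_t + (1/2) f_xx) dt + f_x dB_t. Compute partials of f(t, x) = 7*x^4*cos(2*t/5)/4:
  f_t(t,x)  = -7*x^4*sin(2*t/5)/10
  f_x(t,x)  = 7*x^3*cos(2*t/5)
  f_xx(t,x) = 21*x^2*cos(2*t/5)
Assemble drift = f_t + (1/2) f_xx = 7*x^2*(-x^2*sin(2*t/5) + 15*cos(2*t/5))/10 and diffusion = f_x = 7*x^3*cos(2*t/5). Substituting x = B_t:
  d(7*B_t^4*cos(2*t/5)/4) = (7*B_t^2*(-B_t^2*sin(2*t/5) + 15*cos(2*t/5))/10) dt + (7*B_t^3*cos(2*t/5)) dB_t.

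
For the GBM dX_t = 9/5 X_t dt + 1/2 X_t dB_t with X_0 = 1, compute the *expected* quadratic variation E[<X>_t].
E[<X>_t] = 5*exp(77*t/20)/77 - 5/77

<X>_t = int_0^t ((1/2) * X_s)^2 ds. Taking expectation inside the integral: E[<X>_t] = (1/2)^2 * int_0^t E[X_s^2] ds. For GBM, E[X_s^2] = x_0^2 * exp((2 mu + sigma^2) s). Integrating:
  E[<X>_t] = (1/2)^2 * 1^2 * (exp((2*(9/5) + (1/2)^2) t) - 1) / (2*(9/5) + (1/2)^2)
           = (1/2)^2 * 1^2 * (exp((77/20) t) - 1) / (77/20) = 5*exp(77*t/20)/77 - 5/77.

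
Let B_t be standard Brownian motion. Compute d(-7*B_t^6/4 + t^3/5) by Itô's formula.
d(-7*B_t^6/4 + t^3/5) = (-105*B_t^4/4 + 3*t^2/5) dt + (-21*B_t^5/2) dB_t

Itô's formula for f(t, x): d f(t, B_t) = (f_t + (1/2) f_xx) dt + f_x dB_t. Compute partials of f(t, x) = t^3/5 - 7*x^6/4:
  f_t(t,x)  = 3*t^2/5
  f_x(t,x)  = -21*x^5/2
  f_xx(t,x) = -105*x^4/2
Assemble drift = f_t + (1/2) f_xx = 3*t^2/5 - 105*x^4/4 and diffusion = f_x = -21*x^5/2. Substituting x = B_t:
  d(-7*B_t^6/4 + t^3/5) = (-105*B_t^4/4 + 3*t^2/5) dt + (-21*B_t^5/2) dB_t.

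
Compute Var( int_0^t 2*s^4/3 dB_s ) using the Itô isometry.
Var = 4*t^9/81

The Itô integral of a deterministic integrand f(s) has mean 0 because each increment f(s) * (B_{s+ds} - B_s) has mean 0. By the Itô isometry:
  Var( int_0^t f(s) dB_s ) = E[ (int_0^t f(s) dB_s)^2 ] = int_0^t f(s)^2 ds.
Here f(s) = 2*s^4/3, so f(s)^2 = 4*s^8/9. Integrate:
  int_0^t (4*s^8/9) ds = 4*t^9/81.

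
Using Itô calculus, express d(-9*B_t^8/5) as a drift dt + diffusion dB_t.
d(-9*B_t^8/5) = (-252*B_t^6/5) dt + (-72*B_t^7/5) dB_t

Itô's formula for f(B_t) gives d f(B_t) = f'(B_t) dB_t + (1/2) f''(B_t) dt. Compute derivatives of f(x) = -9*x^8/5:
  f'(x)  = -72*x^7/5
  f''(x) = -504*x^6/5
Substitute x = B_t and multiply the f'' term by 1/2:
  drift     = (1/2) * (-504*x^6/5) evaluated at B_t = -252*B_t^6/5
  diffusion = (-72*x^7/5) evaluated at B_t = -72*B_t^7/5
Therefore d(-9*B_t^8/5) = (-252*B_t^6/5) dt + (-72*B_t^7/5) dB_t.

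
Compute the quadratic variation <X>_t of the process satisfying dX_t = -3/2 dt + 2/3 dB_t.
<X>_t = 4*t/9

For an Itô process dX_t = a(t) dt + b(t) dB_t, the quadratic variation is <X>_t = int_0^t b(s)^2 ds (the drift term does not contribute). Here b(s) = 2/3, so
  b(s)^2 = 4/9.
Integrating from 0 to t:
  <X>_t = int_0^t (4/9) ds = 4*t/9.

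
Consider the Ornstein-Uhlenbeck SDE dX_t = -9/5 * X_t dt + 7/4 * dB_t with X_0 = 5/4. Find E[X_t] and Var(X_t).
E[X_t] = 5*exp(-9*t/5)/4; Var(X_t) = 245/288 - 245*exp(-18*t/5)/288

The OU SDE dX = -theta X dt + sigma dB admits the integrating factor exp(theta t): d(exp(theta t) X_t) = sigma exp(theta t) dB_t. Integrating from 0 to t:
  X_t = x_0 * exp(-theta t) + sigma * int_0^t exp(-theta (t-s)) dB_s.
The Itô integral has mean 0 and (by the Itô isometry) variance sigma^2 * int_0^t exp(-2 theta (t - s)) ds = sigma^2 * (1 - exp(-2 theta t)) / (2 theta).
With theta = 9/5, sigma = 7/4, x_0 = 5/4:
  E[X_t] = 5/4 * exp(-9/5 t) = 5*exp(-9*t/5)/4
  Var(X_t) = (7/4)^2 * (1 - exp(-2*9/5 t)) / (2 * 9/5) = 245/288 - 245*exp(-18*t/5)/288.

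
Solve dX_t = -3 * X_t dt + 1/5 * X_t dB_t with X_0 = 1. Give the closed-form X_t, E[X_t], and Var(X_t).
X_t = 1 * exp((-151/50) t + (1/5) B_t); E[X_t] = exp(-3*t); Var(X_t) = (exp(t/25) - 1)*exp(-6*t)

For GBM dX = mu X dt + sigma X dB with X_0 = x_0, apply Itô to Y = log X: dY = (mu - sigma^2/2) dt + sigma dB, so Y_t = log(x_0) + (mu - sigma^2/2) t + sigma B_t and hence X_t = x_0 * exp((mu - sigma^2/2) t + sigma B_t).
With mu = -3, sigma = 1/5, x_0 = 1, this gives:
  X_t = 1 * exp((-151/50) * t + (1/5) * B_t).
Since sigma*B_t ~ Normal(0, sigma^2 t), E[exp(sigma*B_t)] = exp(sigma^2 t / 2); so E[X_t] = x_0 * exp((mu - sigma^2/2) t) * exp(sigma^2 t / 2) = x_0 * exp(mu t) = exp(-3*t).
Var(X_t) = E[X_t^2] - (E[X_t])^2 = x_0^2 * exp(2 mu t) * (exp(sigma^2 t) - 1) = (exp(t/25) - 1)*exp(-6*t).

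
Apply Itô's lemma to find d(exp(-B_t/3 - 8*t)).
d(exp(-B_t/3 - 8*t)) = (-143*exp(-B_t/3 - 8*t)/18) dt + (-exp(-B_t/3 - 8*t)/3) dB_t

Itô's formula for f(t, x): d f(t, B_t) = (f_t + (1/2) f_xx) dt + f_x dB_t. Compute partials of f(t, x) = exp(-8*t - x/3):
  f_t(t,x)  = -8*exp(-8*t - x/3)
  f_x(t,x)  = -exp(-8*t - x/3)/3
  f_xx(t,x) = exp(-8*t - x/3)/9
Assemble drift = f_t + (1/2) f_xx = -143*exp(-8*t - x/3)/18 and diffusion = f_x = -exp(-8*t - x/3)/3. Substituting x = B_t:
  d(exp(-B_t/3 - 8*t)) = (-143*exp(-B_t/3 - 8*t)/18) dt + (-exp(-B_t/3 - 8*t)/3) dB_t.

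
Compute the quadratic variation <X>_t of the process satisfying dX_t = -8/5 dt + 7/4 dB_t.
<X>_t = 49*t/16

For an Itô process dX_t = a(t) dt + b(t) dB_t, the quadratic variation is <X>_t = int_0^t b(s)^2 ds (the drift term does not contribute). Here b(s) = 7/4, so
  b(s)^2 = 49/16.
Integrating from 0 to t:
  <X>_t = int_0^t (49/16) ds = 49*t/16.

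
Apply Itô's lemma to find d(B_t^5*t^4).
d(B_t^5*t^4) = (B_t^3*t^3*(4*B_t^2 + 10*t)) dt + (5*B_t^4*t^4) dB_t

Itô's formula for f(t, x): d f(t, B_t) = (f_t + (1/2) f_xx) dt + f_x dB_t. Compute partials of f(t, x) = t^4*x^5:
  f_t(t,x)  = 4*t^3*x^5
  f_x(t,x)  = 5*t^4*x^4
  f_xx(t,x) = 20*t^4*x^3
Assemble drift = f_t + (1/2) f_xx = t^3*x^3*(10*t + 4*x^2) and diffusion = f_x = 5*t^4*x^4. Substituting x = B_t:
  d(B_t^5*t^4) = (B_t^3*t^3*(4*B_t^2 + 10*t)) dt + (5*B_t^4*t^4) dB_t.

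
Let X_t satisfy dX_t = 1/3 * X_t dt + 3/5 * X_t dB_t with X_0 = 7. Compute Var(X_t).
Var(X_t) = 49*(exp(9*t/25) - 1)*exp(2*t/3)

For GBM dX = mu X dt + sigma X dB with X_0 = x_0, apply Itô to Y = log X: dY = (mu - sigma^2/2) dt + sigma dB, so Y_t = log(x_0) + (mu - sigma^2/2) t + sigma B_t and hence X_t = x_0 * exp((mu - sigma^2/2) t + sigma B_t).
With mu = 1/3, sigma = 3/5, x_0 = 7, this gives:
  X_t = 7 * exp((23/150) * t + (3/5) * B_t).
Since sigma*B_t ~ Normal(0, sigma^2 t), E[exp(sigma*B_t)] = exp(sigma^2 t / 2); so E[X_t] = x_0 * exp((mu - sigma^2/2) t) * exp(sigma^2 t / 2) = x_0 * exp(mu t) = 7*exp(t/3).
Var(X_t) = E[X_t^2] - (E[X_t])^2 = x_0^2 * exp(2 mu t) * (exp(sigma^2 t) - 1) = 49*(exp(9*t/25) - 1)*exp(2*t/3).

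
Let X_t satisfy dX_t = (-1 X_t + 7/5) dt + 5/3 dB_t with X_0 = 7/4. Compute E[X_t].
E[X_t] = 7/5 + 7*exp(-t)/20

Taking expectations and using E[dB_t] = 0, the mean m(t) = E[X_t] satisfies the ODE m'(t) = a m(t) + b with m(0) = x_0. With a = -1, b = 7/5, x_0 = 7/4, the solution is
  m(t) = x_0 * exp(a t) + (b/a) * (exp(a t) - 1)
       = (7/4) * exp((-1) t) + ((7/5)/(-1)) * (exp((-1) t) - 1)
       = 7/5 + 7*exp(-t)/20.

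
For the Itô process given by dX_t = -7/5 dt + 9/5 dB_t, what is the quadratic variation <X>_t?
<X>_t = 81*t/25

For an Itô process dX_t = a(t) dt + b(t) dB_t, the quadratic variation is <X>_t = int_0^t b(s)^2 ds (the drift term does not contribute). Here b(s) = 9/5, so
  b(s)^2 = 81/25.
Integrating from 0 to t:
  <X>_t = int_0^t (81/25) ds = 81*t/25.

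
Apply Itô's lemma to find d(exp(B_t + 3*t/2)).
d(exp(B_t + 3*t/2)) = (2*exp(B_t + 3*t/2)) dt + (exp(B_t + 3*t/2)) dB_t

Itô's formula for f(t, x): d f(t, B_t) = (f_t + (1/2) f_xx) dt + f_x dB_t. Compute partials of f(t, x) = exp(3*t/2 + x):
  f_t(t,x)  = 3*exp(3*t/2 + x)/2
  f_x(t,x)  = exp(3*t/2 + x)
  f_xx(t,x) = exp(3*t/2 + x)
Assemble drift = f_t + (1/2) f_xx = 2*exp(3*t/2 + x) and diffusion = f_x = exp(3*t/2 + x). Substituting x = B_t:
  d(exp(B_t + 3*t/2)) = (2*exp(B_t + 3*t/2)) dt + (exp(B_t + 3*t/2)) dB_t.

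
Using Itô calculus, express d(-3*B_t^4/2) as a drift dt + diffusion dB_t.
d(-3*B_t^4/2) = (-9*B_t^2) dt + (-6*B_t^3) dB_t

Itô's formula for f(B_t) gives d f(B_t) = f'(B_t) dB_t + (1/2) f''(B_t) dt. Compute derivatives of f(x) = -3*x^4/2:
  f'(x)  = -6*x^3
  f''(x) = -18*x^2
Substitute x = B_t and multiply the f'' term by 1/2:
  drift     = (1/2) * (-18*x^2) evaluated at B_t = -9*B_t^2
  diffusion = (-6*x^3) evaluated at B_t = -6*B_t^3
Therefore d(-3*B_t^4/2) = (-9*B_t^2) dt + (-6*B_t^3) dB_t.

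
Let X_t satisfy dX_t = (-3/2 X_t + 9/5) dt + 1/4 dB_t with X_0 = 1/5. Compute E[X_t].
E[X_t] = 6/5 - exp(-3*t/2)

Taking expectations and using E[dB_t] = 0, the mean m(t) = E[X_t] satisfies the ODE m'(t) = a m(t) + b with m(0) = x_0. With a = -3/2, b = 9/5, x_0 = 1/5, the solution is
  m(t) = x_0 * exp(a t) + (b/a) * (exp(a t) - 1)
       = (1/5) * exp((-3/2) t) + ((9/5)/(-3/2)) * (exp((-3/2) t) - 1)
       = 6/5 - exp(-3*t/2).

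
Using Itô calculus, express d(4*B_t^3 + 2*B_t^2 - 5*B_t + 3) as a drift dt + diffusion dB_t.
d(4*B_t^3 + 2*B_t^2 - 5*B_t + 3) = (12*B_t + 2) dt + (12*B_t^2 + 4*B_t - 5) dB_t

Itô's formula for f(B_t) gives d f(B_t) = f'(B_t) dB_t + (1/2) f''(B_t) dt. Compute derivatives of f(x) = 4*x^3 + 2*x^2 - 5*x + 3:
  f'(x)  = 12*x^2 + 4*x - 5
  f''(x) = 24*x + 4
Substitute x = B_t and multiply the f'' term by 1/2:
  drift     = (1/2) * (24*x + 4) evaluated at B_t = 12*B_t + 2
  diffusion = (12*x^2 + 4*x - 5) evaluated at B_t = 12*B_t^2 + 4*B_t - 5
Therefore d(4*B_t^3 + 2*B_t^2 - 5*B_t + 3) = (12*B_t + 2) dt + (12*B_t^2 + 4*B_t - 5) dB_t.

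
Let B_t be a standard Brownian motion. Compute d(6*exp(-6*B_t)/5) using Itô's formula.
d(6*exp(-6*B_t)/5) = (108*exp(-6*B_t)/5) dt + (-36*exp(-6*B_t)/5) dB_t

Itô's formula for f(B_t) gives d f(B_t) = f'(B_t) dB_t + (1/2) f''(B_t) dt. Compute derivatives of f(x) = 6*exp(-6*x)/5:
  f'(x)  = -36*exp(-6*x)/5
  f''(x) = 216*exp(-6*x)/5
Substitute x = B_t and multiply the f'' term by 1/2:
  drift     = (1/2) * (216*exp(-6*x)/5) evaluated at B_t = 108*exp(-6*B_t)/5
  diffusion = (-36*exp(-6*x)/5) evaluated at B_t = -36*exp(-6*B_t)/5
Therefore d(6*exp(-6*B_t)/5) = (108*exp(-6*B_t)/5) dt + (-36*exp(-6*B_t)/5) dB_t.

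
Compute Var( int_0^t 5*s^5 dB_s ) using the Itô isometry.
Var = 25*t^11/11

The Itô integral of a deterministic integrand f(s) has mean 0 because each increment f(s) * (B_{s+ds} - B_s) has mean 0. By the Itô isometry:
  Var( int_0^t f(s) dB_s ) = E[ (int_0^t f(s) dB_s)^2 ] = int_0^t f(s)^2 ds.
Here f(s) = 5*s^5, so f(s)^2 = 25*s^10. Integrate:
  int_0^t (25*s^10) ds = 25*t^11/11.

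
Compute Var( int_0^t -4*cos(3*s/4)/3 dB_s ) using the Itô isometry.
Var = 8*t/9 + 16*sin(3*t/2)/27

The Itô integral of a deterministic integrand f(s) has mean 0 because each increment f(s) * (B_{s+ds} - B_s) has mean 0. By the Itô isometry:
  Var( int_0^t f(s) dB_s ) = E[ (int_0^t f(s) dB_s)^2 ] = int_0^t f(s)^2 ds.
Here f(s) = -4*cos(3*s/4)/3, so f(s)^2 = 16*cos(3*s/4)^2/9. Integrate:
  int_0^t (16*cos(3*s/4)^2/9) ds = 8*t/9 + 16*sin(3*t/2)/27.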